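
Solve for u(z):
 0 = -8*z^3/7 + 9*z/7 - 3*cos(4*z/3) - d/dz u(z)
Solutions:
 u(z) = C1 - 2*z^4/7 + 9*z^2/14 - 9*sin(4*z/3)/4


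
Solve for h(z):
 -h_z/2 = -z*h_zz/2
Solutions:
 h(z) = C1 + C2*z^2


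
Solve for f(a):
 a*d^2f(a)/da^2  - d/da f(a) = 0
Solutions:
 f(a) = C1 + C2*a^2


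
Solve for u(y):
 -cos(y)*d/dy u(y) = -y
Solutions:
 u(y) = C1 + Integral(y/cos(y), y)


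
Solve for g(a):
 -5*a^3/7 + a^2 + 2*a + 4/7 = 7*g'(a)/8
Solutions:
 g(a) = C1 - 10*a^4/49 + 8*a^3/21 + 8*a^2/7 + 32*a/49


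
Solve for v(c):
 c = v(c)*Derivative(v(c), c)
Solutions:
 v(c) = -sqrt(C1 + c^2)
 v(c) = sqrt(C1 + c^2)


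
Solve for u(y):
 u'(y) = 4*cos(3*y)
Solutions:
 u(y) = C1 + 4*sin(3*y)/3


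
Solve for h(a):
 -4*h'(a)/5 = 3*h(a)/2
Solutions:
 h(a) = C1*exp(-15*a/8)


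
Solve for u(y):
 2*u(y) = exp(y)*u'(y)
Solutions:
 u(y) = C1*exp(-2*exp(-y))


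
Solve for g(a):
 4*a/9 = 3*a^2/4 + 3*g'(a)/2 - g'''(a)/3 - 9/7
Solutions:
 g(a) = C1 + C2*exp(-3*sqrt(2)*a/2) + C3*exp(3*sqrt(2)*a/2) - a^3/6 + 4*a^2/27 + 40*a/63


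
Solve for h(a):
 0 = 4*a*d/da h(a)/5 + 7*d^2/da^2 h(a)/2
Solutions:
 h(a) = C1 + C2*erf(2*sqrt(35)*a/35)


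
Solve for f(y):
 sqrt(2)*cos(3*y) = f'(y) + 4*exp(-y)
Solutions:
 f(y) = C1 + sqrt(2)*sin(3*y)/3 + 4*exp(-y)


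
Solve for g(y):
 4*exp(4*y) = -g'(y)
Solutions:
 g(y) = C1 - exp(4*y)


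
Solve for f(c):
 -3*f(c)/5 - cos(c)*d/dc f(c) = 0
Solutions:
 f(c) = C1*(sin(c) - 1)^(3/10)/(sin(c) + 1)^(3/10)


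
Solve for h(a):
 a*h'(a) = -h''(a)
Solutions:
 h(a) = C1 + C2*erf(sqrt(2)*a/2)


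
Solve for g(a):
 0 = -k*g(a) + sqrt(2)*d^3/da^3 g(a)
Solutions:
 g(a) = C1*exp(2^(5/6)*a*k^(1/3)/2) + C2*exp(2^(5/6)*a*k^(1/3)*(-1 + sqrt(3)*I)/4) + C3*exp(-2^(5/6)*a*k^(1/3)*(1 + sqrt(3)*I)/4)


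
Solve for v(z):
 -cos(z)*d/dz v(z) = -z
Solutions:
 v(z) = C1 + Integral(z/cos(z), z)


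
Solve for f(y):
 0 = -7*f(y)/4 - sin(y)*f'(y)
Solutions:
 f(y) = C1*(cos(y) + 1)^(7/8)/(cos(y) - 1)^(7/8)


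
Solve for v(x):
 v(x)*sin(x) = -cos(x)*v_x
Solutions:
 v(x) = C1*cos(x)


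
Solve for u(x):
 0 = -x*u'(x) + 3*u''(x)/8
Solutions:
 u(x) = C1 + C2*erfi(2*sqrt(3)*x/3)


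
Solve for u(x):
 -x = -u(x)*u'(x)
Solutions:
 u(x) = -sqrt(C1 + x^2)
 u(x) = sqrt(C1 + x^2)


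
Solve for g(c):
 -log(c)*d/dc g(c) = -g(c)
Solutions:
 g(c) = C1*exp(li(c))


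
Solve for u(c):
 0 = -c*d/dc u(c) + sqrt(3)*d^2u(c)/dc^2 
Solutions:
 u(c) = C1 + C2*erfi(sqrt(2)*3^(3/4)*c/6)


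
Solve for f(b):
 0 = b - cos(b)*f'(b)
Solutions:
 f(b) = C1 + Integral(b/cos(b), b)


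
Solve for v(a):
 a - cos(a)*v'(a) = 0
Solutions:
 v(a) = C1 + Integral(a/cos(a), a)


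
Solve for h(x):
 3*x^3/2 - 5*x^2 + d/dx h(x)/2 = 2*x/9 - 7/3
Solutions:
 h(x) = C1 - 3*x^4/4 + 10*x^3/3 + 2*x^2/9 - 14*x/3


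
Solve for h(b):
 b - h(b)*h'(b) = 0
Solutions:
 h(b) = -sqrt(C1 + b^2)
 h(b) = sqrt(C1 + b^2)


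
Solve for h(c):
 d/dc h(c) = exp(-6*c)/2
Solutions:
 h(c) = C1 - exp(-6*c)/12


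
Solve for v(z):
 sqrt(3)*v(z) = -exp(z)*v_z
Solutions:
 v(z) = C1*exp(sqrt(3)*exp(-z))


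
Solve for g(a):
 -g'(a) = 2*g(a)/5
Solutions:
 g(a) = C1*exp(-2*a/5)


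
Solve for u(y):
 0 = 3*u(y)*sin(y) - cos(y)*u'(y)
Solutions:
 u(y) = C1/cos(y)^3


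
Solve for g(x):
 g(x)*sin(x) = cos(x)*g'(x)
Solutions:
 g(x) = C1/cos(x)


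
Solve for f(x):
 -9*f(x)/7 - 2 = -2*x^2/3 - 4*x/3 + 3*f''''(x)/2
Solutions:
 f(x) = 14*x^2/27 + 28*x/27 + (C1*sin(14^(3/4)*3^(1/4)*x/14) + C2*cos(14^(3/4)*3^(1/4)*x/14))*exp(-14^(3/4)*3^(1/4)*x/14) + (C3*sin(14^(3/4)*3^(1/4)*x/14) + C4*cos(14^(3/4)*3^(1/4)*x/14))*exp(14^(3/4)*3^(1/4)*x/14) - 14/9


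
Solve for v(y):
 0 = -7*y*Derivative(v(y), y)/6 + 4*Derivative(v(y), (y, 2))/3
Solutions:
 v(y) = C1 + C2*erfi(sqrt(7)*y/4)


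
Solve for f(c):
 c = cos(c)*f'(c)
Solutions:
 f(c) = C1 + Integral(c/cos(c), c)


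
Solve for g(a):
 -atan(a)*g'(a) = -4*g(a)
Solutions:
 g(a) = C1*exp(4*Integral(1/atan(a), a))


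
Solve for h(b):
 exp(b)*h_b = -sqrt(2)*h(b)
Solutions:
 h(b) = C1*exp(sqrt(2)*exp(-b))


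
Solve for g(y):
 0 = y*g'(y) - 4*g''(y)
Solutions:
 g(y) = C1 + C2*erfi(sqrt(2)*y/4)


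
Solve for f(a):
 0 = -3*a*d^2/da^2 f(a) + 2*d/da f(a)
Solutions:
 f(a) = C1 + C2*a^(5/3)


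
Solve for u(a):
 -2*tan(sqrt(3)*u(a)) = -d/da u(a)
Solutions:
 u(a) = sqrt(3)*(pi - asin(C1*exp(2*sqrt(3)*a)))/3
 u(a) = sqrt(3)*asin(C1*exp(2*sqrt(3)*a))/3


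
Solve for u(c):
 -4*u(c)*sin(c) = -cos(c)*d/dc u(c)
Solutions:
 u(c) = C1/cos(c)^4


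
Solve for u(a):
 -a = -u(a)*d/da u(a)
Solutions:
 u(a) = -sqrt(C1 + a^2)
 u(a) = sqrt(C1 + a^2)


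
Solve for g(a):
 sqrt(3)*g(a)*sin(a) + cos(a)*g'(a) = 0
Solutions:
 g(a) = C1*cos(a)^(sqrt(3))


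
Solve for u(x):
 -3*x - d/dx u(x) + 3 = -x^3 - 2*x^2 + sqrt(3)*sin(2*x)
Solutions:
 u(x) = C1 + x^4/4 + 2*x^3/3 - 3*x^2/2 + 3*x + sqrt(3)*cos(2*x)/2


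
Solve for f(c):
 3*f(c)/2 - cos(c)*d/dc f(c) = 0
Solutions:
 f(c) = C1*(sin(c) + 1)^(3/4)/(sin(c) - 1)^(3/4)


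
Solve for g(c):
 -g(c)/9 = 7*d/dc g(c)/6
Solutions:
 g(c) = C1*exp(-2*c/21)


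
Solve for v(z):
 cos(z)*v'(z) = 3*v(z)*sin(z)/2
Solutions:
 v(z) = C1/cos(z)^(3/2)


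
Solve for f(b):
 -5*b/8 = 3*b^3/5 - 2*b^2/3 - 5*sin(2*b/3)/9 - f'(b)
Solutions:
 f(b) = C1 + 3*b^4/20 - 2*b^3/9 + 5*b^2/16 + 5*cos(2*b/3)/6


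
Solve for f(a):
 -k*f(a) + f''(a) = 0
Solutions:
 f(a) = C1*exp(-a*sqrt(k)) + C2*exp(a*sqrt(k))


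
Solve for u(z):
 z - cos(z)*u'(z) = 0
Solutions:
 u(z) = C1 + Integral(z/cos(z), z)


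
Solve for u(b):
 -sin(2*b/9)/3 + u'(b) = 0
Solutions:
 u(b) = C1 - 3*cos(2*b/9)/2


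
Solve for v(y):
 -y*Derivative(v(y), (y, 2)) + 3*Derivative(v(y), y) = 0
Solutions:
 v(y) = C1 + C2*y^4


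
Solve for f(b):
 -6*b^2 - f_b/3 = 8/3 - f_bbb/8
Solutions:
 f(b) = C1 + C2*exp(-2*sqrt(6)*b/3) + C3*exp(2*sqrt(6)*b/3) - 6*b^3 - 43*b/2


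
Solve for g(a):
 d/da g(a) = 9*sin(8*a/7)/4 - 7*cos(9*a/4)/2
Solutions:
 g(a) = C1 - 14*sin(9*a/4)/9 - 63*cos(8*a/7)/32


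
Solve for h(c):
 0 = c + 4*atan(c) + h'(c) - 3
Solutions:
 h(c) = C1 - c^2/2 - 4*c*atan(c) + 3*c + 2*log(c^2 + 1)


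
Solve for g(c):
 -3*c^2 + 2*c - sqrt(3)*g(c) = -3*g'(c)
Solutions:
 g(c) = C1*exp(sqrt(3)*c/3) - sqrt(3)*c^2 - 6*c + 2*sqrt(3)*c/3 - 6*sqrt(3) + 2


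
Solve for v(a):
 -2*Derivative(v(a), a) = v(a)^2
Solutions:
 v(a) = 2/(C1 + a)


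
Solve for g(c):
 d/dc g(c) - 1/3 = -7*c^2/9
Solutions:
 g(c) = C1 - 7*c^3/27 + c/3


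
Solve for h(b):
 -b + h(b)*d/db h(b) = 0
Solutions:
 h(b) = -sqrt(C1 + b^2)
 h(b) = sqrt(C1 + b^2)


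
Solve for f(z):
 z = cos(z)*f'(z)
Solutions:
 f(z) = C1 + Integral(z/cos(z), z)


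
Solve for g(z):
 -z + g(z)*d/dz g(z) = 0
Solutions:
 g(z) = -sqrt(C1 + z^2)
 g(z) = sqrt(C1 + z^2)


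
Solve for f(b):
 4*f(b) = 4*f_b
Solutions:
 f(b) = C1*exp(b)


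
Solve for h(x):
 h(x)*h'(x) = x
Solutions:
 h(x) = -sqrt(C1 + x^2)
 h(x) = sqrt(C1 + x^2)


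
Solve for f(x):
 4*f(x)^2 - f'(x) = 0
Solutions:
 f(x) = -1/(C1 + 4*x)


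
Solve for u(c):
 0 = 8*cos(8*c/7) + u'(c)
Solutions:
 u(c) = C1 - 7*sin(8*c/7)


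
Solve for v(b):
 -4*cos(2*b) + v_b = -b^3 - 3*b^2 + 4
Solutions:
 v(b) = C1 - b^4/4 - b^3 + 4*b + 4*sin(b)*cos(b)


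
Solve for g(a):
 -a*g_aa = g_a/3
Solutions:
 g(a) = C1 + C2*a^(2/3)


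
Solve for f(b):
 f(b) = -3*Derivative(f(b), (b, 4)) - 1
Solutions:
 f(b) = (C1*sin(sqrt(2)*3^(3/4)*b/6) + C2*cos(sqrt(2)*3^(3/4)*b/6))*exp(-sqrt(2)*3^(3/4)*b/6) + (C3*sin(sqrt(2)*3^(3/4)*b/6) + C4*cos(sqrt(2)*3^(3/4)*b/6))*exp(sqrt(2)*3^(3/4)*b/6) - 1


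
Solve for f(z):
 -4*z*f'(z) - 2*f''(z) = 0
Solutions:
 f(z) = C1 + C2*erf(z)


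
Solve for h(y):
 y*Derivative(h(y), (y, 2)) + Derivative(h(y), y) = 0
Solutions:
 h(y) = C1 + C2*log(y)


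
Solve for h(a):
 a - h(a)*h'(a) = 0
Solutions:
 h(a) = -sqrt(C1 + a^2)
 h(a) = sqrt(C1 + a^2)


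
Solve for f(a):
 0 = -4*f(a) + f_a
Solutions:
 f(a) = C1*exp(4*a)


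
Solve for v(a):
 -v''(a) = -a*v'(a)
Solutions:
 v(a) = C1 + C2*erfi(sqrt(2)*a/2)


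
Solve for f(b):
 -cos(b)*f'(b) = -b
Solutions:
 f(b) = C1 + Integral(b/cos(b), b)


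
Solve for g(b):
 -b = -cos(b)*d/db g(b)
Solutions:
 g(b) = C1 + Integral(b/cos(b), b)


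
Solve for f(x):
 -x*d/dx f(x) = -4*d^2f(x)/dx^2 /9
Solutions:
 f(x) = C1 + C2*erfi(3*sqrt(2)*x/4)


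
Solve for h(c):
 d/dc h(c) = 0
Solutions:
 h(c) = C1


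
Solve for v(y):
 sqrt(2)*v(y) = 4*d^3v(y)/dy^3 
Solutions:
 v(y) = C3*exp(sqrt(2)*y/2) + (C1*sin(sqrt(6)*y/4) + C2*cos(sqrt(6)*y/4))*exp(-sqrt(2)*y/4)


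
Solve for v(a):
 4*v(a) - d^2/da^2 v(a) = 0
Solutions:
 v(a) = C1*exp(-2*a) + C2*exp(2*a)


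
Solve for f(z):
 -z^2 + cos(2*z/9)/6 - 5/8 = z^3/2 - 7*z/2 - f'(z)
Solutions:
 f(z) = C1 + z^4/8 + z^3/3 - 7*z^2/4 + 5*z/8 - 3*sin(2*z/9)/4


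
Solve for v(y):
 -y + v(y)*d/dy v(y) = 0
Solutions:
 v(y) = -sqrt(C1 + y^2)
 v(y) = sqrt(C1 + y^2)


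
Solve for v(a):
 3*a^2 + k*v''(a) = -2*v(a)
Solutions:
 v(a) = C1*exp(-sqrt(2)*a*sqrt(-1/k)) + C2*exp(sqrt(2)*a*sqrt(-1/k)) - 3*a^2/2 + 3*k/2


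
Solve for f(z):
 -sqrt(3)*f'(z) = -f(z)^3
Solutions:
 f(z) = -sqrt(6)*sqrt(-1/(C1 + sqrt(3)*z))/2
 f(z) = sqrt(6)*sqrt(-1/(C1 + sqrt(3)*z))/2


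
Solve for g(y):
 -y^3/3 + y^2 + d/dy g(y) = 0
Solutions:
 g(y) = C1 + y^4/12 - y^3/3


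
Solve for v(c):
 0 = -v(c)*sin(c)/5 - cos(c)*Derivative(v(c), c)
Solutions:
 v(c) = C1*cos(c)^(1/5)


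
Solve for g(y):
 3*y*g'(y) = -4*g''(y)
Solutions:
 g(y) = C1 + C2*erf(sqrt(6)*y/4)


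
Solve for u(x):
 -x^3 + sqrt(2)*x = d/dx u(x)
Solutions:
 u(x) = C1 - x^4/4 + sqrt(2)*x^2/2


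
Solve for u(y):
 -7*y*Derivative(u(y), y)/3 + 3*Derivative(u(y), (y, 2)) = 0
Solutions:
 u(y) = C1 + C2*erfi(sqrt(14)*y/6)


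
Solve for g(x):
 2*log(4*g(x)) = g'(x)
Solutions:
 -Integral(1/(log(_y) + 2*log(2)), (_y, g(x)))/2 = C1 - x


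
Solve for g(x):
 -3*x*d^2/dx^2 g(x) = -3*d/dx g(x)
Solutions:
 g(x) = C1 + C2*x^2


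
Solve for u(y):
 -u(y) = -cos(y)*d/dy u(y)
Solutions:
 u(y) = C1*sqrt(sin(y) + 1)/sqrt(sin(y) - 1)


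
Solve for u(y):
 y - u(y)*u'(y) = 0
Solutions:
 u(y) = -sqrt(C1 + y^2)
 u(y) = sqrt(C1 + y^2)


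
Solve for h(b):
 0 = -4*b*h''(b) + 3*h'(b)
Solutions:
 h(b) = C1 + C2*b^(7/4)


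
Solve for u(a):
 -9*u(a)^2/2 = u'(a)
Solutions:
 u(a) = 2/(C1 + 9*a)


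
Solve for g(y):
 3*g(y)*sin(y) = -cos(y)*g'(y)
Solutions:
 g(y) = C1*cos(y)^3


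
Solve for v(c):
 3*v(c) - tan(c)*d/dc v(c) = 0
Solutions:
 v(c) = C1*sin(c)^3


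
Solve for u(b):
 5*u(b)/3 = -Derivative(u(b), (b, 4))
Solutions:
 u(b) = (C1*sin(sqrt(2)*3^(3/4)*5^(1/4)*b/6) + C2*cos(sqrt(2)*3^(3/4)*5^(1/4)*b/6))*exp(-sqrt(2)*3^(3/4)*5^(1/4)*b/6) + (C3*sin(sqrt(2)*3^(3/4)*5^(1/4)*b/6) + C4*cos(sqrt(2)*3^(3/4)*5^(1/4)*b/6))*exp(sqrt(2)*3^(3/4)*5^(1/4)*b/6)


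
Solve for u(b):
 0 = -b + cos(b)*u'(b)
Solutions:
 u(b) = C1 + Integral(b/cos(b), b)


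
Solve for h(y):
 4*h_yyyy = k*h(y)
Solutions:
 h(y) = C1*exp(-sqrt(2)*k^(1/4)*y/2) + C2*exp(sqrt(2)*k^(1/4)*y/2) + C3*exp(-sqrt(2)*I*k^(1/4)*y/2) + C4*exp(sqrt(2)*I*k^(1/4)*y/2)


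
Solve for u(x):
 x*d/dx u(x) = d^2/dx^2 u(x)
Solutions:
 u(x) = C1 + C2*erfi(sqrt(2)*x/2)


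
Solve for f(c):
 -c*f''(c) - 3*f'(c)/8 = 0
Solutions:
 f(c) = C1 + C2*c^(5/8)


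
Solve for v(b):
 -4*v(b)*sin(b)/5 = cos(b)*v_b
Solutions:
 v(b) = C1*cos(b)^(4/5)


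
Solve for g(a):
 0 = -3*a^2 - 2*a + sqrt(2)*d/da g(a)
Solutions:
 g(a) = C1 + sqrt(2)*a^3/2 + sqrt(2)*a^2/2


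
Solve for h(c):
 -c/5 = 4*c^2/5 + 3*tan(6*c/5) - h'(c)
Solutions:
 h(c) = C1 + 4*c^3/15 + c^2/10 - 5*log(cos(6*c/5))/2


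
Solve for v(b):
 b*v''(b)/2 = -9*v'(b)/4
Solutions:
 v(b) = C1 + C2/b^(7/2)


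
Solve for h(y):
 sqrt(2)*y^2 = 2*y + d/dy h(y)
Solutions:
 h(y) = C1 + sqrt(2)*y^3/3 - y^2


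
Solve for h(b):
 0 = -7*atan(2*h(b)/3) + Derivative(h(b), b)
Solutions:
 Integral(1/atan(2*_y/3), (_y, h(b))) = C1 + 7*b


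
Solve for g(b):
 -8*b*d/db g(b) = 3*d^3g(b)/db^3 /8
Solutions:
 g(b) = C1 + Integral(C2*airyai(-4*3^(2/3)*b/3) + C3*airybi(-4*3^(2/3)*b/3), b)


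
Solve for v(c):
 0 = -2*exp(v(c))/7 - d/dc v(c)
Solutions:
 v(c) = log(1/(C1 + 2*c)) + log(7)


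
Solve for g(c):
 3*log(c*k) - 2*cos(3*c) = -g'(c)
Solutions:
 g(c) = C1 - 3*c*log(c*k) + 3*c + 2*sin(3*c)/3


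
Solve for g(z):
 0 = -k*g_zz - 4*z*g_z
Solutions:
 g(z) = C1 + C2*sqrt(k)*erf(sqrt(2)*z*sqrt(1/k))


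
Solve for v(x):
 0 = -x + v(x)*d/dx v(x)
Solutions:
 v(x) = -sqrt(C1 + x^2)
 v(x) = sqrt(C1 + x^2)


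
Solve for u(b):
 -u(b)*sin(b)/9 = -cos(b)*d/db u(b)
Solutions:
 u(b) = C1/cos(b)^(1/9)


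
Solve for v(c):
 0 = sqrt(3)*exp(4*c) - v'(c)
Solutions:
 v(c) = C1 + sqrt(3)*exp(4*c)/4


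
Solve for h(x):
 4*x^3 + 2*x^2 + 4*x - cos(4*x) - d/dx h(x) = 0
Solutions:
 h(x) = C1 + x^4 + 2*x^3/3 + 2*x^2 - sin(4*x)/4


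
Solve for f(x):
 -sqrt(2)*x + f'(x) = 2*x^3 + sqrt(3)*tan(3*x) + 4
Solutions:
 f(x) = C1 + x^4/2 + sqrt(2)*x^2/2 + 4*x - sqrt(3)*log(cos(3*x))/3


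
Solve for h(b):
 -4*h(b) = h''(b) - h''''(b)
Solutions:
 h(b) = C1*exp(-sqrt(2)*b*sqrt(1 + sqrt(17))/2) + C2*exp(sqrt(2)*b*sqrt(1 + sqrt(17))/2) + C3*sin(sqrt(2)*b*sqrt(-1 + sqrt(17))/2) + C4*cos(sqrt(2)*b*sqrt(-1 + sqrt(17))/2)


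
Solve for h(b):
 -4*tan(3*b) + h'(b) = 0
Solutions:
 h(b) = C1 - 4*log(cos(3*b))/3


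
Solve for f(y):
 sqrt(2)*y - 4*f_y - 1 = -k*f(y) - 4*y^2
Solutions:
 f(y) = C1*exp(k*y/4) - 4*y^2/k - sqrt(2)*y/k + 1/k - 32*y/k^2 - 4*sqrt(2)/k^2 - 128/k^3


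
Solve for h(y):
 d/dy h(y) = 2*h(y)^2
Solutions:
 h(y) = -1/(C1 + 2*y)


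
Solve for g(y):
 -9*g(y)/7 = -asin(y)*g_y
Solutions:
 g(y) = C1*exp(9*Integral(1/asin(y), y)/7)


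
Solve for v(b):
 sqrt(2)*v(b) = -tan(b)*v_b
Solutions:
 v(b) = C1/sin(b)^(sqrt(2))


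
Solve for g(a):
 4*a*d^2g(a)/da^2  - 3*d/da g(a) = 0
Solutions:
 g(a) = C1 + C2*a^(7/4)


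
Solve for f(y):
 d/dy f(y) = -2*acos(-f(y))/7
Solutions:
 Integral(1/acos(-_y), (_y, f(y))) = C1 - 2*y/7


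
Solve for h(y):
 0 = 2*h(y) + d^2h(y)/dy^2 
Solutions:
 h(y) = C1*sin(sqrt(2)*y) + C2*cos(sqrt(2)*y)


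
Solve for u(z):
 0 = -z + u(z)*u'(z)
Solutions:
 u(z) = -sqrt(C1 + z^2)
 u(z) = sqrt(C1 + z^2)


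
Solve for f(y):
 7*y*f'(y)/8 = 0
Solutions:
 f(y) = C1


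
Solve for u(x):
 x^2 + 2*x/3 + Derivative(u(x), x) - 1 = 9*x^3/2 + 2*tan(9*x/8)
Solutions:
 u(x) = C1 + 9*x^4/8 - x^3/3 - x^2/3 + x - 16*log(cos(9*x/8))/9


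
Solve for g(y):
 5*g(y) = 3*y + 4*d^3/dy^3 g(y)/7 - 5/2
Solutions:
 g(y) = C3*exp(70^(1/3)*y/2) + 3*y/5 + (C1*sin(sqrt(3)*70^(1/3)*y/4) + C2*cos(sqrt(3)*70^(1/3)*y/4))*exp(-70^(1/3)*y/4) - 1/2


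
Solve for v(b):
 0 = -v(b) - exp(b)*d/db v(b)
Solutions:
 v(b) = C1*exp(exp(-b))


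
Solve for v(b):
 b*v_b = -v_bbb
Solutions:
 v(b) = C1 + Integral(C2*airyai(-b) + C3*airybi(-b), b)


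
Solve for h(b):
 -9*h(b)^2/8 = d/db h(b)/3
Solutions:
 h(b) = 8/(C1 + 27*b)


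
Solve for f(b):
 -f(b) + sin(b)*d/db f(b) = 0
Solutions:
 f(b) = C1*sqrt(cos(b) - 1)/sqrt(cos(b) + 1)


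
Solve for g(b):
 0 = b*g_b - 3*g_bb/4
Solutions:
 g(b) = C1 + C2*erfi(sqrt(6)*b/3)


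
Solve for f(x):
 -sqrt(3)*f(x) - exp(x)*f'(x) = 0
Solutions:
 f(x) = C1*exp(sqrt(3)*exp(-x))


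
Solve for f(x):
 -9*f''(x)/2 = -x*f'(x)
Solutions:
 f(x) = C1 + C2*erfi(x/3)


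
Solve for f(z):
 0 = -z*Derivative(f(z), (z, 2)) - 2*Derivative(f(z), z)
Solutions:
 f(z) = C1 + C2/z


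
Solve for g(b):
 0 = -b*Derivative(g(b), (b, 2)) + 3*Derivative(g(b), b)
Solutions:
 g(b) = C1 + C2*b^4


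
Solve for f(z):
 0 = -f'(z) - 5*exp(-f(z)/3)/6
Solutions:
 f(z) = 3*log(C1 - 5*z/18)


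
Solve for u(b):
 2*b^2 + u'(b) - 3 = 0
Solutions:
 u(b) = C1 - 2*b^3/3 + 3*b


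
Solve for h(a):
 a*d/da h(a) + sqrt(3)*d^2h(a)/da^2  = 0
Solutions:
 h(a) = C1 + C2*erf(sqrt(2)*3^(3/4)*a/6)


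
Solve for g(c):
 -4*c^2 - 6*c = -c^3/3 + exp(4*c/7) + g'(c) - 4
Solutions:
 g(c) = C1 + c^4/12 - 4*c^3/3 - 3*c^2 + 4*c - 7*exp(4*c/7)/4


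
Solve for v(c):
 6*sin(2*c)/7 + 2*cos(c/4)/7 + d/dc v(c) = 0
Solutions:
 v(c) = C1 - 8*sin(c/4)/7 + 3*cos(2*c)/7


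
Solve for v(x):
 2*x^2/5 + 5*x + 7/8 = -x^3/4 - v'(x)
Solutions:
 v(x) = C1 - x^4/16 - 2*x^3/15 - 5*x^2/2 - 7*x/8


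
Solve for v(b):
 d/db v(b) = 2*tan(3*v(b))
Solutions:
 v(b) = -asin(C1*exp(6*b))/3 + pi/3
 v(b) = asin(C1*exp(6*b))/3


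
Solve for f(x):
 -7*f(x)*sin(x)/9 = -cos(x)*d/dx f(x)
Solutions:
 f(x) = C1/cos(x)^(7/9)


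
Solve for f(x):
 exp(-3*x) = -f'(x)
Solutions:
 f(x) = C1 + exp(-3*x)/3


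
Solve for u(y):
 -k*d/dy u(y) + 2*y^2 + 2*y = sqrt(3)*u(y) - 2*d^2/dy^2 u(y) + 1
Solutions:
 u(y) = C1*exp(y*(k - sqrt(k^2 + 8*sqrt(3)))/4) + C2*exp(y*(k + sqrt(k^2 + 8*sqrt(3)))/4) + 4*sqrt(3)*k^2/9 - 4*k*y/3 - 2*k/3 + 2*sqrt(3)*y^2/3 + 2*sqrt(3)*y/3 - sqrt(3)/3 + 8/3


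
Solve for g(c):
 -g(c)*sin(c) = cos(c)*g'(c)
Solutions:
 g(c) = C1*cos(c)


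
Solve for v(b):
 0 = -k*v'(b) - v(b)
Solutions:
 v(b) = C1*exp(-b/k)


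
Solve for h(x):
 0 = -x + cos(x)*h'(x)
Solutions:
 h(x) = C1 + Integral(x/cos(x), x)


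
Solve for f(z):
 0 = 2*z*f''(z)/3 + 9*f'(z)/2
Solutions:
 f(z) = C1 + C2/z^(23/4)


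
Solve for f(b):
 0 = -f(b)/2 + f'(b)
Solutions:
 f(b) = C1*exp(b/2)


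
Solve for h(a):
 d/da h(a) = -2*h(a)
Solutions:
 h(a) = C1*exp(-2*a)


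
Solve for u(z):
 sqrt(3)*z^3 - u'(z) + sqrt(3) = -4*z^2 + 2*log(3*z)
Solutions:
 u(z) = C1 + sqrt(3)*z^4/4 + 4*z^3/3 - 2*z*log(z) - z*log(9) + sqrt(3)*z + 2*z


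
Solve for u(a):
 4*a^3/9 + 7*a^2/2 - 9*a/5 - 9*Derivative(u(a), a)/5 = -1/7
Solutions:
 u(a) = C1 + 5*a^4/81 + 35*a^3/54 - a^2/2 + 5*a/63


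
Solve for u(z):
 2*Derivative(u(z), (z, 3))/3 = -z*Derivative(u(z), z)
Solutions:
 u(z) = C1 + Integral(C2*airyai(-2^(2/3)*3^(1/3)*z/2) + C3*airybi(-2^(2/3)*3^(1/3)*z/2), z)


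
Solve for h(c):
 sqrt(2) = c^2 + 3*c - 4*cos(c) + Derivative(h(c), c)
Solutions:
 h(c) = C1 - c^3/3 - 3*c^2/2 + sqrt(2)*c + 4*sin(c)


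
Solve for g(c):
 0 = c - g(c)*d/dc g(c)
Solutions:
 g(c) = -sqrt(C1 + c^2)
 g(c) = sqrt(C1 + c^2)


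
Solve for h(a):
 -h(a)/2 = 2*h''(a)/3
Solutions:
 h(a) = C1*sin(sqrt(3)*a/2) + C2*cos(sqrt(3)*a/2)


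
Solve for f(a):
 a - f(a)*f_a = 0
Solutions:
 f(a) = -sqrt(C1 + a^2)
 f(a) = sqrt(C1 + a^2)


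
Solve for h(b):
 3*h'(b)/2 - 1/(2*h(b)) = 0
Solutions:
 h(b) = -sqrt(C1 + 6*b)/3
 h(b) = sqrt(C1 + 6*b)/3


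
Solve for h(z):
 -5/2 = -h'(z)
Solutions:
 h(z) = C1 + 5*z/2


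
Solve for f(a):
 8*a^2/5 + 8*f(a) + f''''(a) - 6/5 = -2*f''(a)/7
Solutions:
 f(a) = -a^2/5 + (C1*sin(2^(3/4)*a*cos(atan(sqrt(391))/2)) + C2*cos(2^(3/4)*a*cos(atan(sqrt(391))/2)))*exp(-2^(3/4)*a*sin(atan(sqrt(391))/2)) + (C3*sin(2^(3/4)*a*cos(atan(sqrt(391))/2)) + C4*cos(2^(3/4)*a*cos(atan(sqrt(391))/2)))*exp(2^(3/4)*a*sin(atan(sqrt(391))/2)) + 23/140


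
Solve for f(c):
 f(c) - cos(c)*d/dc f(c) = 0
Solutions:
 f(c) = C1*sqrt(sin(c) + 1)/sqrt(sin(c) - 1)


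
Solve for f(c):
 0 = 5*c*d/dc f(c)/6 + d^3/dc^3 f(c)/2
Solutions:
 f(c) = C1 + Integral(C2*airyai(-3^(2/3)*5^(1/3)*c/3) + C3*airybi(-3^(2/3)*5^(1/3)*c/3), c)


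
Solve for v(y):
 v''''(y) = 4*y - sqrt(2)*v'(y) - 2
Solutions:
 v(y) = C1 + C4*exp(-2^(1/6)*y) + sqrt(2)*y^2 - sqrt(2)*y + (C2*sin(2^(1/6)*sqrt(3)*y/2) + C3*cos(2^(1/6)*sqrt(3)*y/2))*exp(2^(1/6)*y/2)


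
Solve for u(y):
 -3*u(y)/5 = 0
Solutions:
 u(y) = 0


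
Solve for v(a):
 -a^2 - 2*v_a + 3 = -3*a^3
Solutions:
 v(a) = C1 + 3*a^4/8 - a^3/6 + 3*a/2


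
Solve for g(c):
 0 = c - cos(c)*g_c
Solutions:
 g(c) = C1 + Integral(c/cos(c), c)


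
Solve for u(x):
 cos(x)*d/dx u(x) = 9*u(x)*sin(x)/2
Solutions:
 u(x) = C1/cos(x)^(9/2)


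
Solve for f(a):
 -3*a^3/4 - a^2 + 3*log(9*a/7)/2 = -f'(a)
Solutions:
 f(a) = C1 + 3*a^4/16 + a^3/3 - 3*a*log(a)/2 - 3*a*log(3) + 3*a/2 + 3*a*log(7)/2


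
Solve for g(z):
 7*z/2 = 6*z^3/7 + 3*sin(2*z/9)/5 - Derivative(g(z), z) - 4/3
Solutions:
 g(z) = C1 + 3*z^4/14 - 7*z^2/4 - 4*z/3 - 27*cos(2*z/9)/10


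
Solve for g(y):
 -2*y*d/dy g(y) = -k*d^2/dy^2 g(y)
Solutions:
 g(y) = C1 + C2*erf(y*sqrt(-1/k))/sqrt(-1/k)


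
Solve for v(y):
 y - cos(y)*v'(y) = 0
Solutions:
 v(y) = C1 + Integral(y/cos(y), y)


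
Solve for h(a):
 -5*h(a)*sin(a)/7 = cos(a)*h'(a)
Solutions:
 h(a) = C1*cos(a)^(5/7)


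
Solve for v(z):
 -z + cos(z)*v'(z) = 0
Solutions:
 v(z) = C1 + Integral(z/cos(z), z)


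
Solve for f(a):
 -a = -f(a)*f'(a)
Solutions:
 f(a) = -sqrt(C1 + a^2)
 f(a) = sqrt(C1 + a^2)


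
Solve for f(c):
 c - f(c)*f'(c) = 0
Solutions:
 f(c) = -sqrt(C1 + c^2)
 f(c) = sqrt(C1 + c^2)


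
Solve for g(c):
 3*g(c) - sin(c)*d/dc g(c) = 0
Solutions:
 g(c) = C1*(cos(c) - 1)^(3/2)/(cos(c) + 1)^(3/2)


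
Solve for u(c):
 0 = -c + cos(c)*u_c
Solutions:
 u(c) = C1 + Integral(c/cos(c), c)


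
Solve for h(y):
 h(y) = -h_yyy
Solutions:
 h(y) = C3*exp(-y) + (C1*sin(sqrt(3)*y/2) + C2*cos(sqrt(3)*y/2))*exp(y/2)


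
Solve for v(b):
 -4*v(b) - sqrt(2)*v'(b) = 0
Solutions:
 v(b) = C1*exp(-2*sqrt(2)*b)


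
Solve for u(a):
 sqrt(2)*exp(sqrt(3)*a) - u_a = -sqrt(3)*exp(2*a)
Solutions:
 u(a) = C1 + sqrt(3)*exp(2*a)/2 + sqrt(6)*exp(sqrt(3)*a)/3


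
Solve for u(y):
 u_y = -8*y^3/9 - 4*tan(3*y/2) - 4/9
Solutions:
 u(y) = C1 - 2*y^4/9 - 4*y/9 + 8*log(cos(3*y/2))/3


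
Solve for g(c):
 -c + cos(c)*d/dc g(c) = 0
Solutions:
 g(c) = C1 + Integral(c/cos(c), c)


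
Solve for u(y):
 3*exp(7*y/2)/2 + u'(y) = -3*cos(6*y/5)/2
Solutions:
 u(y) = C1 - 3*exp(7*y/2)/7 - 5*sin(6*y/5)/4


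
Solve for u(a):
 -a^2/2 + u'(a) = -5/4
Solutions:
 u(a) = C1 + a^3/6 - 5*a/4


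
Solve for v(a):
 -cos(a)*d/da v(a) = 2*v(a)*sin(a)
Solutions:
 v(a) = C1*cos(a)^2


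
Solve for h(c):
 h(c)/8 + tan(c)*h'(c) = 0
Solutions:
 h(c) = C1/sin(c)^(1/8)


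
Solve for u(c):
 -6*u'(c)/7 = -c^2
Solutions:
 u(c) = C1 + 7*c^3/18


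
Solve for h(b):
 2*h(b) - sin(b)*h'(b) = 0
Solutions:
 h(b) = C1*(cos(b) - 1)/(cos(b) + 1)


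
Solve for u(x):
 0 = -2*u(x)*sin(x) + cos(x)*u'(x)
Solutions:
 u(x) = C1/cos(x)^2


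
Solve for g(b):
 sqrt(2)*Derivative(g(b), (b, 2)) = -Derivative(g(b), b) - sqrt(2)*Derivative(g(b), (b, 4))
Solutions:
 g(b) = C1 + C2*exp(-sqrt(2)*3^(1/3)*b*(-(9 + sqrt(105))^(1/3) + 2*3^(1/3)/(9 + sqrt(105))^(1/3))/12)*sin(sqrt(2)*3^(1/6)*b*(6/(9 + sqrt(105))^(1/3) + 3^(2/3)*(9 + sqrt(105))^(1/3))/12) + C3*exp(-sqrt(2)*3^(1/3)*b*(-(9 + sqrt(105))^(1/3) + 2*3^(1/3)/(9 + sqrt(105))^(1/3))/12)*cos(sqrt(2)*3^(1/6)*b*(6/(9 + sqrt(105))^(1/3) + 3^(2/3)*(9 + sqrt(105))^(1/3))/12) + C4*exp(sqrt(2)*3^(1/3)*b*(-(9 + sqrt(105))^(1/3) + 2*3^(1/3)/(9 + sqrt(105))^(1/3))/6)


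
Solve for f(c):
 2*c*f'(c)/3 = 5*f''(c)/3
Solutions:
 f(c) = C1 + C2*erfi(sqrt(5)*c/5)


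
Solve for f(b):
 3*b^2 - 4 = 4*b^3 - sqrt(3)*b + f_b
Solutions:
 f(b) = C1 - b^4 + b^3 + sqrt(3)*b^2/2 - 4*b


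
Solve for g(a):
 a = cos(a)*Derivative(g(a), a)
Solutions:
 g(a) = C1 + Integral(a/cos(a), a)


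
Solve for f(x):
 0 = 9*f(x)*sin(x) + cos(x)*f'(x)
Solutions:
 f(x) = C1*cos(x)^9


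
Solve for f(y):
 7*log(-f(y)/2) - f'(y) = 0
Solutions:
 -Integral(1/(log(-_y) - log(2)), (_y, f(y)))/7 = C1 - y


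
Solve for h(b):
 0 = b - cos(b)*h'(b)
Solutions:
 h(b) = C1 + Integral(b/cos(b), b)


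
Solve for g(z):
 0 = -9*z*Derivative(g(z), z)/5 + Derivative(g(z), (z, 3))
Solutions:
 g(z) = C1 + Integral(C2*airyai(15^(2/3)*z/5) + C3*airybi(15^(2/3)*z/5), z)


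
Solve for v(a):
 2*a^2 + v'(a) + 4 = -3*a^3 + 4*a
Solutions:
 v(a) = C1 - 3*a^4/4 - 2*a^3/3 + 2*a^2 - 4*a


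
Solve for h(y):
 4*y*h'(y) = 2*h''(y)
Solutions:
 h(y) = C1 + C2*erfi(y)


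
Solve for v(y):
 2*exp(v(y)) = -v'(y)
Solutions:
 v(y) = log(1/(C1 + 2*y))


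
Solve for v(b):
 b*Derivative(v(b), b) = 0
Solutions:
 v(b) = C1


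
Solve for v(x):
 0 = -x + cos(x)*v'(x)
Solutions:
 v(x) = C1 + Integral(x/cos(x), x)


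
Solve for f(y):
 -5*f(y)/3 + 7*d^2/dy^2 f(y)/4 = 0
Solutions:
 f(y) = C1*exp(-2*sqrt(105)*y/21) + C2*exp(2*sqrt(105)*y/21)


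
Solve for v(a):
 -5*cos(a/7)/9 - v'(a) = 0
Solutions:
 v(a) = C1 - 35*sin(a/7)/9


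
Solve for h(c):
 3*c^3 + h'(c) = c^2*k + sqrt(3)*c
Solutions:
 h(c) = C1 - 3*c^4/4 + c^3*k/3 + sqrt(3)*c^2/2


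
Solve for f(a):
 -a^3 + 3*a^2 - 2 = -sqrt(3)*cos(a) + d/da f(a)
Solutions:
 f(a) = C1 - a^4/4 + a^3 - 2*a + sqrt(3)*sin(a)


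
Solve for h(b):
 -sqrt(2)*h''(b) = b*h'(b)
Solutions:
 h(b) = C1 + C2*erf(2^(1/4)*b/2)


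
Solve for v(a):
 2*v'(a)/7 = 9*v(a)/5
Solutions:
 v(a) = C1*exp(63*a/10)


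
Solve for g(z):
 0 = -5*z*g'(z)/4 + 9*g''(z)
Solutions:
 g(z) = C1 + C2*erfi(sqrt(10)*z/12)


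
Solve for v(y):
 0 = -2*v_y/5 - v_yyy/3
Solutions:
 v(y) = C1 + C2*sin(sqrt(30)*y/5) + C3*cos(sqrt(30)*y/5)


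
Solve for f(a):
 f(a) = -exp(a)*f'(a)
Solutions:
 f(a) = C1*exp(exp(-a))


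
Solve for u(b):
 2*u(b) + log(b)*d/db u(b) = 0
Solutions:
 u(b) = C1*exp(-2*li(b))


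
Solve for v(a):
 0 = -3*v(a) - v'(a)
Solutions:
 v(a) = C1*exp(-3*a)


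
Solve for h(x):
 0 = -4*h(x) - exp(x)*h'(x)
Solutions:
 h(x) = C1*exp(4*exp(-x))


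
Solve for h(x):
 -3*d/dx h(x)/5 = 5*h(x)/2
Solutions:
 h(x) = C1*exp(-25*x/6)


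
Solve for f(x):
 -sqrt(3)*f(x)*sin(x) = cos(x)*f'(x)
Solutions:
 f(x) = C1*cos(x)^(sqrt(3))


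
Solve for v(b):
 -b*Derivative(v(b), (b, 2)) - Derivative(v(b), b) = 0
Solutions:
 v(b) = C1 + C2*log(b)


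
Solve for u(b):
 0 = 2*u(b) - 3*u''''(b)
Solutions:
 u(b) = C1*exp(-2^(1/4)*3^(3/4)*b/3) + C2*exp(2^(1/4)*3^(3/4)*b/3) + C3*sin(2^(1/4)*3^(3/4)*b/3) + C4*cos(2^(1/4)*3^(3/4)*b/3)


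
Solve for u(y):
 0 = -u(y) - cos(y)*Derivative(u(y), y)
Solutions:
 u(y) = C1*sqrt(sin(y) - 1)/sqrt(sin(y) + 1)


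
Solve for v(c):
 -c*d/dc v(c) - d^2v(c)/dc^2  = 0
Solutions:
 v(c) = C1 + C2*erf(sqrt(2)*c/2)


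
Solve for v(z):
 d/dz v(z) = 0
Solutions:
 v(z) = C1


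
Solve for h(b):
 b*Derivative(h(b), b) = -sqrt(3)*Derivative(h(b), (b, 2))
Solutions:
 h(b) = C1 + C2*erf(sqrt(2)*3^(3/4)*b/6)


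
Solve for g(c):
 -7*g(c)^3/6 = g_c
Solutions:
 g(c) = -sqrt(3)*sqrt(-1/(C1 - 7*c))
 g(c) = sqrt(3)*sqrt(-1/(C1 - 7*c))


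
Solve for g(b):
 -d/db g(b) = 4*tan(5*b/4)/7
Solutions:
 g(b) = C1 + 16*log(cos(5*b/4))/35


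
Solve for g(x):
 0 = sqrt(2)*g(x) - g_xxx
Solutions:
 g(x) = C3*exp(2^(1/6)*x) + (C1*sin(2^(1/6)*sqrt(3)*x/2) + C2*cos(2^(1/6)*sqrt(3)*x/2))*exp(-2^(1/6)*x/2)


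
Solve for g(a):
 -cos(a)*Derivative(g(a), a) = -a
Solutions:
 g(a) = C1 + Integral(a/cos(a), a)


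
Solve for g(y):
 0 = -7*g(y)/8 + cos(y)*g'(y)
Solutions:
 g(y) = C1*(sin(y) + 1)^(7/16)/(sin(y) - 1)^(7/16)


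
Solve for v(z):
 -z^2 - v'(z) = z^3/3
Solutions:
 v(z) = C1 - z^4/12 - z^3/3


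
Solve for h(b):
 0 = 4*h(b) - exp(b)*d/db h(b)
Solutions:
 h(b) = C1*exp(-4*exp(-b))


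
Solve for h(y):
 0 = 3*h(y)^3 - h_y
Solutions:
 h(y) = -sqrt(2)*sqrt(-1/(C1 + 3*y))/2
 h(y) = sqrt(2)*sqrt(-1/(C1 + 3*y))/2


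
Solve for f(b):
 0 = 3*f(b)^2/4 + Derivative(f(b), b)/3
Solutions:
 f(b) = 4/(C1 + 9*b)


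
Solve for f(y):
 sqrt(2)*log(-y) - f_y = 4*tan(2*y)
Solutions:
 f(y) = C1 + sqrt(2)*y*(log(-y) - 1) + 2*log(cos(2*y))


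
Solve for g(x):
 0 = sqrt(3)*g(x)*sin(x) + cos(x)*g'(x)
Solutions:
 g(x) = C1*cos(x)^(sqrt(3))


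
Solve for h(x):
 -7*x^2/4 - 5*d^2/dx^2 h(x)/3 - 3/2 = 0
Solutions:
 h(x) = C1 + C2*x - 7*x^4/80 - 9*x^2/20


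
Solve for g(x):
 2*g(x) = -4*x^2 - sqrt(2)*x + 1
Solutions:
 g(x) = -2*x^2 - sqrt(2)*x/2 + 1/2


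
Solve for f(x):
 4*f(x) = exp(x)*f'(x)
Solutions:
 f(x) = C1*exp(-4*exp(-x))


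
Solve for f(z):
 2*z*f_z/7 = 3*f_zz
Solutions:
 f(z) = C1 + C2*erfi(sqrt(21)*z/21)


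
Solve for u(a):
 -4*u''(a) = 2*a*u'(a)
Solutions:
 u(a) = C1 + C2*erf(a/2)


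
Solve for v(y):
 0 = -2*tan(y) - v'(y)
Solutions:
 v(y) = C1 + 2*log(cos(y))


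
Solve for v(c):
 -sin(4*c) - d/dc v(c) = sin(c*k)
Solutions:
 v(c) = C1 + cos(4*c)/4 + cos(c*k)/k


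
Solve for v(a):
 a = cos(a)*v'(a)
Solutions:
 v(a) = C1 + Integral(a/cos(a), a)


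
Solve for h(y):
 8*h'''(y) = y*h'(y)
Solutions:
 h(y) = C1 + Integral(C2*airyai(y/2) + C3*airybi(y/2), y)


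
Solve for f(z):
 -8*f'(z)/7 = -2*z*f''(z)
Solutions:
 f(z) = C1 + C2*z^(11/7)


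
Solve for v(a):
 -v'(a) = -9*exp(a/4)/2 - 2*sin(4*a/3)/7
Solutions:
 v(a) = C1 + 18*exp(a/4) - 3*cos(4*a/3)/14


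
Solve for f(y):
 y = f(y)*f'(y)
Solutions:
 f(y) = -sqrt(C1 + y^2)
 f(y) = sqrt(C1 + y^2)


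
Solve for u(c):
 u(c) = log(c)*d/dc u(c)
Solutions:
 u(c) = C1*exp(li(c))


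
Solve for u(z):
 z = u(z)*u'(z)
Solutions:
 u(z) = -sqrt(C1 + z^2)
 u(z) = sqrt(C1 + z^2)


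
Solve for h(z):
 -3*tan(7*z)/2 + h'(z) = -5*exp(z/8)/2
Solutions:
 h(z) = C1 - 20*exp(z/8) - 3*log(cos(7*z))/14


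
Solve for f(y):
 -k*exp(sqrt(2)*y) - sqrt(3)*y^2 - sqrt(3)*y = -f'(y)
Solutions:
 f(y) = C1 + sqrt(2)*k*exp(sqrt(2)*y)/2 + sqrt(3)*y^3/3 + sqrt(3)*y^2/2


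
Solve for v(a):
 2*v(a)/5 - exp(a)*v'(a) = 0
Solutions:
 v(a) = C1*exp(-2*exp(-a)/5)


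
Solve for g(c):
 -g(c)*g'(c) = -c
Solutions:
 g(c) = -sqrt(C1 + c^2)
 g(c) = sqrt(C1 + c^2)


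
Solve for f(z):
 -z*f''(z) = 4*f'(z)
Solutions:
 f(z) = C1 + C2/z^3


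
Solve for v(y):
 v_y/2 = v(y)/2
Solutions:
 v(y) = C1*exp(y)


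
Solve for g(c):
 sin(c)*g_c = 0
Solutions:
 g(c) = C1


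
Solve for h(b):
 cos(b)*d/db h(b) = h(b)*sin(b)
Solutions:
 h(b) = C1/cos(b)


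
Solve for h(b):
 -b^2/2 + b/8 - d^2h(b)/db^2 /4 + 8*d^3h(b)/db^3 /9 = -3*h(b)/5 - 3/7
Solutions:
 h(b) = C1*exp(3*b*(5*5^(1/3)/(64*sqrt(1019) + 2043)^(1/3) + 10 + 5^(2/3)*(64*sqrt(1019) + 2043)^(1/3))/320)*sin(3*sqrt(3)*5^(1/3)*b*(-5^(1/3)*(64*sqrt(1019) + 2043)^(1/3) + 5/(64*sqrt(1019) + 2043)^(1/3))/320) + C2*exp(3*b*(5*5^(1/3)/(64*sqrt(1019) + 2043)^(1/3) + 10 + 5^(2/3)*(64*sqrt(1019) + 2043)^(1/3))/320)*cos(3*sqrt(3)*5^(1/3)*b*(-5^(1/3)*(64*sqrt(1019) + 2043)^(1/3) + 5/(64*sqrt(1019) + 2043)^(1/3))/320) + C3*exp(3*b*(-5^(2/3)*(64*sqrt(1019) + 2043)^(1/3) - 5*5^(1/3)/(64*sqrt(1019) + 2043)^(1/3) + 5)/160) + 5*b^2/6 - 5*b/24 - 5/252


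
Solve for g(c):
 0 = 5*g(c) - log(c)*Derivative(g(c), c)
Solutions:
 g(c) = C1*exp(5*li(c))


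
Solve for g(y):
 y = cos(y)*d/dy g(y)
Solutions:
 g(y) = C1 + Integral(y/cos(y), y)


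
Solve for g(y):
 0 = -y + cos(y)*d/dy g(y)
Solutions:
 g(y) = C1 + Integral(y/cos(y), y)


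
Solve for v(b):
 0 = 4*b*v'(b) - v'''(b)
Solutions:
 v(b) = C1 + Integral(C2*airyai(2^(2/3)*b) + C3*airybi(2^(2/3)*b), b)


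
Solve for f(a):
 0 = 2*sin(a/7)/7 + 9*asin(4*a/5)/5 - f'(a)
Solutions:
 f(a) = C1 + 9*a*asin(4*a/5)/5 + 9*sqrt(25 - 16*a^2)/20 - 2*cos(a/7)


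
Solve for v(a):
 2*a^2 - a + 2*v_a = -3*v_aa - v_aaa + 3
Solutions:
 v(a) = C1 + C2*exp(-2*a) + C3*exp(-a) - a^3/3 + 7*a^2/4 - 11*a/4


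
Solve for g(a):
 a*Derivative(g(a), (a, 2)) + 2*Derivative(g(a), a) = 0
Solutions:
 g(a) = C1 + C2/a


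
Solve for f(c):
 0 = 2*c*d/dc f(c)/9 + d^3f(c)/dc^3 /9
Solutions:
 f(c) = C1 + Integral(C2*airyai(-2^(1/3)*c) + C3*airybi(-2^(1/3)*c), c)


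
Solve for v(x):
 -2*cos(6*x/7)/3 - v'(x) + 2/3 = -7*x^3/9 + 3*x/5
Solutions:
 v(x) = C1 + 7*x^4/36 - 3*x^2/10 + 2*x/3 - 7*sin(6*x/7)/9


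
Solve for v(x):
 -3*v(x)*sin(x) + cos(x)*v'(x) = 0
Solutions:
 v(x) = C1/cos(x)^3


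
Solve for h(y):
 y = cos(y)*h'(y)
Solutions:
 h(y) = C1 + Integral(y/cos(y), y)


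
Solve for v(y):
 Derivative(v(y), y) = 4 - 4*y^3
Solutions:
 v(y) = C1 - y^4 + 4*y


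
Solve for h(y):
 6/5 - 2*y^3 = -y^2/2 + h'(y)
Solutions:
 h(y) = C1 - y^4/2 + y^3/6 + 6*y/5


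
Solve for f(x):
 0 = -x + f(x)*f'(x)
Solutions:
 f(x) = -sqrt(C1 + x^2)
 f(x) = sqrt(C1 + x^2)


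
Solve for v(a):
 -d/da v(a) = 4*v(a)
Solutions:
 v(a) = C1*exp(-4*a)


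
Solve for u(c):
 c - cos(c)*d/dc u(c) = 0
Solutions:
 u(c) = C1 + Integral(c/cos(c), c)


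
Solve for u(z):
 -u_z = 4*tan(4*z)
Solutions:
 u(z) = C1 + log(cos(4*z))


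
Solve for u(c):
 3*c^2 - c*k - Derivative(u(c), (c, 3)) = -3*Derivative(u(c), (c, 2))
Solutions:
 u(c) = C1 + C2*c + C3*exp(3*c) - c^4/12 + c^3*(k - 2)/18 + c^2*(k - 2)/18


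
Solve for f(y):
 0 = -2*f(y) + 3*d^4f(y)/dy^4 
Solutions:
 f(y) = C1*exp(-2^(1/4)*3^(3/4)*y/3) + C2*exp(2^(1/4)*3^(3/4)*y/3) + C3*sin(2^(1/4)*3^(3/4)*y/3) + C4*cos(2^(1/4)*3^(3/4)*y/3)


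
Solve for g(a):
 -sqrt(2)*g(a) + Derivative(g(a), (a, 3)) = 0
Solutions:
 g(a) = C3*exp(2^(1/6)*a) + (C1*sin(2^(1/6)*sqrt(3)*a/2) + C2*cos(2^(1/6)*sqrt(3)*a/2))*exp(-2^(1/6)*a/2)


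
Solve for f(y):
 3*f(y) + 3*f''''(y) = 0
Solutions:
 f(y) = (C1*sin(sqrt(2)*y/2) + C2*cos(sqrt(2)*y/2))*exp(-sqrt(2)*y/2) + (C3*sin(sqrt(2)*y/2) + C4*cos(sqrt(2)*y/2))*exp(sqrt(2)*y/2)


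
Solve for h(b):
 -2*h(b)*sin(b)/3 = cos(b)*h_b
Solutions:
 h(b) = C1*cos(b)^(2/3)


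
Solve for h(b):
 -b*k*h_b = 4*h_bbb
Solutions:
 h(b) = C1 + Integral(C2*airyai(2^(1/3)*b*(-k)^(1/3)/2) + C3*airybi(2^(1/3)*b*(-k)^(1/3)/2), b)


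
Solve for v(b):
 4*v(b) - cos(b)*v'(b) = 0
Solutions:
 v(b) = C1*(sin(b)^2 + 2*sin(b) + 1)/(sin(b)^2 - 2*sin(b) + 1)


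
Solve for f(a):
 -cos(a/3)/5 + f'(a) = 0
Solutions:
 f(a) = C1 + 3*sin(a/3)/5


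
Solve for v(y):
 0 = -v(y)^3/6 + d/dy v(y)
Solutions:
 v(y) = -sqrt(3)*sqrt(-1/(C1 + y))
 v(y) = sqrt(3)*sqrt(-1/(C1 + y))


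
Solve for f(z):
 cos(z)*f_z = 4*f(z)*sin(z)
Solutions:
 f(z) = C1/cos(z)^4


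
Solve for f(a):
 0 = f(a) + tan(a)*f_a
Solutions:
 f(a) = C1/sin(a)


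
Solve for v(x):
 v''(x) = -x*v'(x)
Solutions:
 v(x) = C1 + C2*erf(sqrt(2)*x/2)


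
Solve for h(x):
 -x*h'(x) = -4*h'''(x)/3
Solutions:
 h(x) = C1 + Integral(C2*airyai(6^(1/3)*x/2) + C3*airybi(6^(1/3)*x/2), x)


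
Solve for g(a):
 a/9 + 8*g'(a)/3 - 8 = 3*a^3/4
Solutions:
 g(a) = C1 + 9*a^4/128 - a^2/48 + 3*a


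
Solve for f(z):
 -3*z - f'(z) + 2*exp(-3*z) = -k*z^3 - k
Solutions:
 f(z) = C1 + k*z^4/4 + k*z - 3*z^2/2 - 2*exp(-3*z)/3


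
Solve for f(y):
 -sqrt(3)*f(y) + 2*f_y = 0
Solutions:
 f(y) = C1*exp(sqrt(3)*y/2)


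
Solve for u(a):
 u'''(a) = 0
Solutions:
 u(a) = C1 + C2*a + C3*a^2


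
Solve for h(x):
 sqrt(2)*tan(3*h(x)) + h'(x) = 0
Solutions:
 h(x) = -asin(C1*exp(-3*sqrt(2)*x))/3 + pi/3
 h(x) = asin(C1*exp(-3*sqrt(2)*x))/3


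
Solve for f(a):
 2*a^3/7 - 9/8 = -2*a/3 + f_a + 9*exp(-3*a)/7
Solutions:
 f(a) = C1 + a^4/14 + a^2/3 - 9*a/8 + 3*exp(-3*a)/7


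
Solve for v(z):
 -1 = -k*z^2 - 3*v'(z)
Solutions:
 v(z) = C1 - k*z^3/9 + z/3


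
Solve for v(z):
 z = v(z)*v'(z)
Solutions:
 v(z) = -sqrt(C1 + z^2)
 v(z) = sqrt(C1 + z^2)


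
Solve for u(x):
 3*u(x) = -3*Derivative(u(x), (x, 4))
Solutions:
 u(x) = (C1*sin(sqrt(2)*x/2) + C2*cos(sqrt(2)*x/2))*exp(-sqrt(2)*x/2) + (C3*sin(sqrt(2)*x/2) + C4*cos(sqrt(2)*x/2))*exp(sqrt(2)*x/2)


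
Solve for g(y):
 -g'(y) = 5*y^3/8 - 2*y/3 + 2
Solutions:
 g(y) = C1 - 5*y^4/32 + y^2/3 - 2*y


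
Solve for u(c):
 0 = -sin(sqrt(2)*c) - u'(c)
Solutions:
 u(c) = C1 + sqrt(2)*cos(sqrt(2)*c)/2


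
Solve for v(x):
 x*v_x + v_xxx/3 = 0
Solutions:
 v(x) = C1 + Integral(C2*airyai(-3^(1/3)*x) + C3*airybi(-3^(1/3)*x), x)


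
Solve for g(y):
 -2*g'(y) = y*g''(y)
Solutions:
 g(y) = C1 + C2/y


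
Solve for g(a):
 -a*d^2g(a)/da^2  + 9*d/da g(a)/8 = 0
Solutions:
 g(a) = C1 + C2*a^(17/8)


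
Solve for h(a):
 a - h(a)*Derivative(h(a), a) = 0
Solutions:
 h(a) = -sqrt(C1 + a^2)
 h(a) = sqrt(C1 + a^2)


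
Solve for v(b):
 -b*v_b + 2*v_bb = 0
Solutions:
 v(b) = C1 + C2*erfi(b/2)


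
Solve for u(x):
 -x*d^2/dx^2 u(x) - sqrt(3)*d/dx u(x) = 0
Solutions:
 u(x) = C1 + C2*x^(1 - sqrt(3))


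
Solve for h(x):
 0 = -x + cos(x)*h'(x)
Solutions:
 h(x) = C1 + Integral(x/cos(x), x)


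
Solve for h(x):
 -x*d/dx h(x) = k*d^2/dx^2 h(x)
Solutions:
 h(x) = C1 + C2*sqrt(k)*erf(sqrt(2)*x*sqrt(1/k)/2)


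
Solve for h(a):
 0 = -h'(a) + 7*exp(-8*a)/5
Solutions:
 h(a) = C1 - 7*exp(-8*a)/40


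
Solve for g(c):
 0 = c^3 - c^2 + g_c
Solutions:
 g(c) = C1 - c^4/4 + c^3/3


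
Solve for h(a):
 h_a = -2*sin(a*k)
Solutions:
 h(a) = C1 + 2*cos(a*k)/k


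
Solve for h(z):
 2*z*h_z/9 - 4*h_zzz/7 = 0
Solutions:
 h(z) = C1 + Integral(C2*airyai(84^(1/3)*z/6) + C3*airybi(84^(1/3)*z/6), z)


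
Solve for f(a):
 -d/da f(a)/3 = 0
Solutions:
 f(a) = C1


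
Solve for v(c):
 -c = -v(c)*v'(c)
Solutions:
 v(c) = -sqrt(C1 + c^2)
 v(c) = sqrt(C1 + c^2)


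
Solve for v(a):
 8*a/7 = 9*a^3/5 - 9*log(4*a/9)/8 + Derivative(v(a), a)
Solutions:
 v(a) = C1 - 9*a^4/20 + 4*a^2/7 + 9*a*log(a)/8 - 9*a*log(3)/4 - 9*a/8 + 9*a*log(2)/4


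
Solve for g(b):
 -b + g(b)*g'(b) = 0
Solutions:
 g(b) = -sqrt(C1 + b^2)
 g(b) = sqrt(C1 + b^2)


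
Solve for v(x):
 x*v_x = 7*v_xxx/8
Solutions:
 v(x) = C1 + Integral(C2*airyai(2*7^(2/3)*x/7) + C3*airybi(2*7^(2/3)*x/7), x)


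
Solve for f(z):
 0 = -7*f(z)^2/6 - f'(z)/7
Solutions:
 f(z) = 6/(C1 + 49*z)


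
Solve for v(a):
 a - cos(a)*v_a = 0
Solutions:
 v(a) = C1 + Integral(a/cos(a), a)


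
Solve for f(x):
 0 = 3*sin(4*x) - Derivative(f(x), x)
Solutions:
 f(x) = C1 - 3*cos(4*x)/4


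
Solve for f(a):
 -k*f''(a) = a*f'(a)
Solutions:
 f(a) = C1 + C2*sqrt(k)*erf(sqrt(2)*a*sqrt(1/k)/2)


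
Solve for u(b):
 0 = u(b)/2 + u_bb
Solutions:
 u(b) = C1*sin(sqrt(2)*b/2) + C2*cos(sqrt(2)*b/2)


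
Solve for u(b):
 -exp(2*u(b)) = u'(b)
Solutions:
 u(b) = log(-sqrt(-1/(C1 - b))) - log(2)/2
 u(b) = log(-1/(C1 - b))/2 - log(2)/2


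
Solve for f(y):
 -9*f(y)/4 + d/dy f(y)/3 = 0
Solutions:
 f(y) = C1*exp(27*y/4)


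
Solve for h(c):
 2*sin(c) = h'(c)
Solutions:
 h(c) = C1 - 2*cos(c)


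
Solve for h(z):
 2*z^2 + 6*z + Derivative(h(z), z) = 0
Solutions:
 h(z) = C1 - 2*z^3/3 - 3*z^2


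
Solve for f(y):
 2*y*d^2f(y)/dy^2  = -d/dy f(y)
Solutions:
 f(y) = C1 + C2*sqrt(y)


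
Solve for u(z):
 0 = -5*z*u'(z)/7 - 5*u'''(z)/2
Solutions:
 u(z) = C1 + Integral(C2*airyai(-2^(1/3)*7^(2/3)*z/7) + C3*airybi(-2^(1/3)*7^(2/3)*z/7), z)


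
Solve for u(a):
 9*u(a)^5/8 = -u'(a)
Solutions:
 u(a) = -2^(1/4)*(1/(C1 + 9*a))^(1/4)
 u(a) = 2^(1/4)*(1/(C1 + 9*a))^(1/4)
 u(a) = -2^(1/4)*I*(1/(C1 + 9*a))^(1/4)
 u(a) = 2^(1/4)*I*(1/(C1 + 9*a))^(1/4)
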